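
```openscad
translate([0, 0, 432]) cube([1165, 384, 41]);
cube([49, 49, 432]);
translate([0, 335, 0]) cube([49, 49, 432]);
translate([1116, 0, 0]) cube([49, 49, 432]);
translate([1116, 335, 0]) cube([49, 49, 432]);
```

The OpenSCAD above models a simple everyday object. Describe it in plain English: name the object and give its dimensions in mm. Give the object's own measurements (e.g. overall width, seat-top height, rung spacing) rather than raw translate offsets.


A bench: a 1165×384 mm seat slab, 41 mm thick, top at z = 473 mm, on four 49×49 mm square legs flush with the seat corners and standing on z = 0.


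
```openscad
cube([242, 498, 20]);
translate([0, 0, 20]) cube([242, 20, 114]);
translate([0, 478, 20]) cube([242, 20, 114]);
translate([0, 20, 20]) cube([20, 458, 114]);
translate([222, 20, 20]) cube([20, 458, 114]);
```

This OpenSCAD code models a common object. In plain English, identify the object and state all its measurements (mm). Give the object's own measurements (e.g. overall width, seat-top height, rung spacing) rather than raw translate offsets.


An open-topped rectangular box: outside dimensions 242×498×134 mm, with a uniform wall and base thickness of 20 mm. The base is a full 242×498 slab on the floor; four walls sit on top of the base. The front and back walls (the −y and +y sides) span the full width; the two side walls fit between them.


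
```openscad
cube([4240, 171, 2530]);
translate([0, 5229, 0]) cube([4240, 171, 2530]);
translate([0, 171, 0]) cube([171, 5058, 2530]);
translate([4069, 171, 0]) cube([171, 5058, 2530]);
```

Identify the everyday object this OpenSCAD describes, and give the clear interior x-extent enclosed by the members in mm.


A house (or room) frame. The interior width is 3898 mm.

Four 2530 mm walls enclosing a rectangle with no floor or roof — a room or house frame. Outside width is 4240 mm and wall thickness is 171 mm, so the interior width is 4240 − 2 × 171 = 3898 mm.


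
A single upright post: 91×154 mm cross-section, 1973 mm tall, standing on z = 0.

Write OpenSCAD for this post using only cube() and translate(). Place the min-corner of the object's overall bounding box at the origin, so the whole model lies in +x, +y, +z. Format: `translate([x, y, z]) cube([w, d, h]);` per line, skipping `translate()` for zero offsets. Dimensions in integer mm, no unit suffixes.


cube([91, 154, 1973]);


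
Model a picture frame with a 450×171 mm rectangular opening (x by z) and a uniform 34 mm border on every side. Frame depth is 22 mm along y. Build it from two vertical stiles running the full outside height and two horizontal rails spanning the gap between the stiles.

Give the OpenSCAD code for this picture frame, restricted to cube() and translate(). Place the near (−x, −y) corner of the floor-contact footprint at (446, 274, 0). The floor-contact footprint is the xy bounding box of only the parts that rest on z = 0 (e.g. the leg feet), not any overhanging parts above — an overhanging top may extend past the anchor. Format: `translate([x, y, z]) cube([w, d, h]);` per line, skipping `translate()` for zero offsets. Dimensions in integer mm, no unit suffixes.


translate([446, 274, 0]) cube([34, 22, 239]);
translate([930, 274, 0]) cube([34, 22, 239]);
translate([480, 274, 0]) cube([450, 22, 34]);
translate([480, 274, 205]) cube([450, 22, 34]);


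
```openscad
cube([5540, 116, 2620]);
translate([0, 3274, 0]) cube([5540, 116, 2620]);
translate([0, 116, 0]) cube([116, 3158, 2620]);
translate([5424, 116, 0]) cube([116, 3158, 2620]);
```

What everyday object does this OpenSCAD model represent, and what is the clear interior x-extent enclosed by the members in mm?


A house (or room) frame. The interior width is 5308 mm.

Four 2620 mm walls enclosing a rectangle with no floor or roof — a room or house frame. Outside width is 5540 mm and wall thickness is 116 mm, so the interior width is 5540 − 2 × 116 = 5308 mm.


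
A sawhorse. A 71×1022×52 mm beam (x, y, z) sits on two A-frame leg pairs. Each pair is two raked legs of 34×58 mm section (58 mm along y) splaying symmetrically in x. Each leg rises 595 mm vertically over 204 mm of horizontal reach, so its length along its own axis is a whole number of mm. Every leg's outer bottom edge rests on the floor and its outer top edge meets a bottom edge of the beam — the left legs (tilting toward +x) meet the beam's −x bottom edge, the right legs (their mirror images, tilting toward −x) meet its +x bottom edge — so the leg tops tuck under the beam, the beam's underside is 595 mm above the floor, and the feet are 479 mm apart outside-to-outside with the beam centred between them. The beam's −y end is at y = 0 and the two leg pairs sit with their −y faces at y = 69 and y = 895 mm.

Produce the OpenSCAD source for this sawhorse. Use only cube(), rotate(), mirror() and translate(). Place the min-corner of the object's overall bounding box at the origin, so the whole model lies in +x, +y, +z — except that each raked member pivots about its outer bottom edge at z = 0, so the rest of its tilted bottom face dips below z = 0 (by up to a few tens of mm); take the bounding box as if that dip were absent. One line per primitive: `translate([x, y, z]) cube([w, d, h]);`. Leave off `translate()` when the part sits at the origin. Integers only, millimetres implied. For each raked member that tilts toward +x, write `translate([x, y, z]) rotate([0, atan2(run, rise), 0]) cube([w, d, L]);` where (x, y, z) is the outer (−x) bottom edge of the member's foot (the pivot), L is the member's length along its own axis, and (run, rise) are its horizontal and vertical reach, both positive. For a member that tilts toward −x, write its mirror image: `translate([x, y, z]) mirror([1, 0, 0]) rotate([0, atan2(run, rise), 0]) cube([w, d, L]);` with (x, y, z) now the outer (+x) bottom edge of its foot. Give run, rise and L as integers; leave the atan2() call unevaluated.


// leg length = √(204² + 595²) = 629
// right-leg outer foot x = 2·204 + 71 = 479
// beam min-corner = (204, 0, 595)
translate([204, 0, 595]) cube([71, 1022, 52]);
translate([0, 69, 0]) rotate([0, atan2(204, 595), 0]) cube([34, 58, 629]);
translate([479, 69, 0]) mirror([1, 0, 0]) rotate([0, atan2(204, 595), 0]) cube([34, 58, 629]);
translate([0, 895, 0]) rotate([0, atan2(204, 595), 0]) cube([34, 58, 629]);
translate([479, 895, 0]) mirror([1, 0, 0]) rotate([0, atan2(204, 595), 0]) cube([34, 58, 629]);


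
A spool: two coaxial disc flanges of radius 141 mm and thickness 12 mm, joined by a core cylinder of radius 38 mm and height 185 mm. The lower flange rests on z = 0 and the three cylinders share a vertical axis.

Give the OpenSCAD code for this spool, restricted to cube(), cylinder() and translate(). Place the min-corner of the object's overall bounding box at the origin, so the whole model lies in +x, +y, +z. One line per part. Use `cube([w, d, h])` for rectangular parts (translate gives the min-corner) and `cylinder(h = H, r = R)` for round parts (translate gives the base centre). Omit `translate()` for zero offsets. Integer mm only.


translate([141, 141, 0]) cylinder(h = 12, r = 141);
translate([141, 141, 12]) cylinder(h = 185, r = 38);
translate([141, 141, 197]) cylinder(h = 12, r = 141);


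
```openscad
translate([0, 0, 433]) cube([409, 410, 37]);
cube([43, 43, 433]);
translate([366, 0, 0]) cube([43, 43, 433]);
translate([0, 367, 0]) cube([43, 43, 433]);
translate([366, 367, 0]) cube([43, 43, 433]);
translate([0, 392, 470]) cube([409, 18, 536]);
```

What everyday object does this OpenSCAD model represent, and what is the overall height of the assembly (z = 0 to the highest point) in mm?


A chair. The overall height is 1006 mm.

A slab on four corner posts with a tall panel at the back — a chair. The seat slab sits at z = 433 with thickness 37, and the 536 mm backrest starts at the seat top, so the overall height is 433 + 37 + 536 = 1006 mm.


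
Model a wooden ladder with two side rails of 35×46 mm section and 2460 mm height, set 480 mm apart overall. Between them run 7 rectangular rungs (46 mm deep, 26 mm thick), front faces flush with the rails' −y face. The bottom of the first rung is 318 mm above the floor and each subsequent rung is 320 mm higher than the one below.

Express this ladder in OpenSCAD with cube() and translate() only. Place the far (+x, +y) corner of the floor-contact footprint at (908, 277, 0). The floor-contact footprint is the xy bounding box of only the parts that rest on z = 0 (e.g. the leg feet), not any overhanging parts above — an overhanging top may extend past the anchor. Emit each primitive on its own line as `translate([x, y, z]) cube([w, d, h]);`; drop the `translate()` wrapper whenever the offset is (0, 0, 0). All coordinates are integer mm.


translate([428, 231, 0]) cube([35, 46, 2460]);
translate([873, 231, 0]) cube([35, 46, 2460]);
translate([463, 231, 318]) cube([410, 46, 26]);
translate([463, 231, 638]) cube([410, 46, 26]);
translate([463, 231, 958]) cube([410, 46, 26]);
translate([463, 231, 1278]) cube([410, 46, 26]);
translate([463, 231, 1598]) cube([410, 46, 26]);
translate([463, 231, 1918]) cube([410, 46, 26]);
translate([463, 231, 2238]) cube([410, 46, 26]);


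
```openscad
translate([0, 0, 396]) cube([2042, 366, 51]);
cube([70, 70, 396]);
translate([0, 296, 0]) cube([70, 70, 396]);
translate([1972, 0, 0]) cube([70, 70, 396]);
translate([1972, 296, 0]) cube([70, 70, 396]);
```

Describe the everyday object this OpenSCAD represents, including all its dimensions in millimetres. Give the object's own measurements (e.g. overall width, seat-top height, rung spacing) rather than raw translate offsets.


A long wooden bench with a 2042 mm (x) × 366 mm (y) seat, 51 mm thick, its top surface 447 mm above the floor. Four 70 mm square legs at the seat corners, flush with the edges, run from z = 0 to the seat underside.


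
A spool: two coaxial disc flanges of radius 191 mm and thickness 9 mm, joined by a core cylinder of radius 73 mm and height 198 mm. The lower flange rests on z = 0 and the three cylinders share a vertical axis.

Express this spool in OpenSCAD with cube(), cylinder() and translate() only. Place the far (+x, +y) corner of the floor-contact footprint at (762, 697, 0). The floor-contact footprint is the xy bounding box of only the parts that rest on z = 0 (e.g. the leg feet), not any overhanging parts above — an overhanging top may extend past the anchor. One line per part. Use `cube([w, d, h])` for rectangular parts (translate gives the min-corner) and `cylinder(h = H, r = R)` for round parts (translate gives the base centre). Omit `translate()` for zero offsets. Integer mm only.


translate([571, 506, 0]) cylinder(h = 9, r = 191);
translate([571, 506, 9]) cylinder(h = 198, r = 73);
translate([571, 506, 207]) cylinder(h = 9, r = 191);


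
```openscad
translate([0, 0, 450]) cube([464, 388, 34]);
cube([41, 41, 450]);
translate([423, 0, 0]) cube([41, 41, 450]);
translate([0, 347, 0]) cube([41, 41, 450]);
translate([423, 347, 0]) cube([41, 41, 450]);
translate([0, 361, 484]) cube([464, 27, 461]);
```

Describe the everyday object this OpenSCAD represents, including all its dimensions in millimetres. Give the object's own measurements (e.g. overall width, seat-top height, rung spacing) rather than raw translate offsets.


A chair. The seat is a 464×388×34 mm slab with its top at z = 484 mm, on four 41×41 mm corner legs (flush with the seat edges, standing on z = 0). A flat backrest 27 mm thick, 461 mm tall, spans the full seat width and rises from the seat top along its +y edge, rear face flush with the rear of the seat.


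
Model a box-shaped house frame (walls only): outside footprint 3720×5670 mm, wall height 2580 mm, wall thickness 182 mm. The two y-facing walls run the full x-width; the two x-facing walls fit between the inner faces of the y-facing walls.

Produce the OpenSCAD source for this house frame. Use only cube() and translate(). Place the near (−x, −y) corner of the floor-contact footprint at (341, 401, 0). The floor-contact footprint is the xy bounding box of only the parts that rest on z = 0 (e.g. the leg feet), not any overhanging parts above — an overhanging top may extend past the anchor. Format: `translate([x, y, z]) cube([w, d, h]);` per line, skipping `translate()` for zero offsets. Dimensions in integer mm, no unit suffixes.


translate([341, 401, 0]) cube([3720, 182, 2580]);
translate([341, 5889, 0]) cube([3720, 182, 2580]);
translate([341, 583, 0]) cube([182, 5306, 2580]);
translate([3879, 583, 0]) cube([182, 5306, 2580]);


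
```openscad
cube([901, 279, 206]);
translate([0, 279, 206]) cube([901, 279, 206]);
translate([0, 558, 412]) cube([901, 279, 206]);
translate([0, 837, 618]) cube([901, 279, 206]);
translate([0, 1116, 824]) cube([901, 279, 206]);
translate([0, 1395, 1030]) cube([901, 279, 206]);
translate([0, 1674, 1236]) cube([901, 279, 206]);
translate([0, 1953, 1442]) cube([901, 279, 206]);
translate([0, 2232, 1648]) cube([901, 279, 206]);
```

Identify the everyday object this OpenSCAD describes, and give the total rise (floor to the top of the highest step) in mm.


A staircase. The total rise is 1854 mm.

9 identical blocks, each offset up and back from the previous — a staircase. Each step is 206 mm tall and there are 9 of them, so the total rise is 9 × 206 = 1854 mm.


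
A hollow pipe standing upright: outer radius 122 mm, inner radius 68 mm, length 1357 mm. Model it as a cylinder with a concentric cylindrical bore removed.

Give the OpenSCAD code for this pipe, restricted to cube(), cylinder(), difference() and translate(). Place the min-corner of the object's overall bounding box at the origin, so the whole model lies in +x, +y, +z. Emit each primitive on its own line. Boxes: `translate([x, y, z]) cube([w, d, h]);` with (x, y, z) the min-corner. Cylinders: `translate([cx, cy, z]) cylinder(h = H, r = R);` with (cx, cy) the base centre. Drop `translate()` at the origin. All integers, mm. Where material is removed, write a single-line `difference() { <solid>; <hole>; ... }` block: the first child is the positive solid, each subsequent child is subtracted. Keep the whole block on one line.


difference() { translate([122, 122, 0]) cylinder(h = 1357, r = 122); translate([122, 122, 0]) cylinder(h = 1357, r = 68); }


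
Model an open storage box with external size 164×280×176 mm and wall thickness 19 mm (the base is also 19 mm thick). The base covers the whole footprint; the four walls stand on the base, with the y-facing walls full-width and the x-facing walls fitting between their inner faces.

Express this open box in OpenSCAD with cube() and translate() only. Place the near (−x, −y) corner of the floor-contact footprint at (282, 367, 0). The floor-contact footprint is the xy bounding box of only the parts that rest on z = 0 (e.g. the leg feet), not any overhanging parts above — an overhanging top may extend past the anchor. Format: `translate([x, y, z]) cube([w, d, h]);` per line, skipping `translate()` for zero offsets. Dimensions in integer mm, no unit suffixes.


translate([282, 367, 0]) cube([164, 280, 19]);
translate([282, 367, 19]) cube([164, 19, 157]);
translate([282, 628, 19]) cube([164, 19, 157]);
translate([282, 386, 19]) cube([19, 242, 157]);
translate([427, 386, 19]) cube([19, 242, 157]);


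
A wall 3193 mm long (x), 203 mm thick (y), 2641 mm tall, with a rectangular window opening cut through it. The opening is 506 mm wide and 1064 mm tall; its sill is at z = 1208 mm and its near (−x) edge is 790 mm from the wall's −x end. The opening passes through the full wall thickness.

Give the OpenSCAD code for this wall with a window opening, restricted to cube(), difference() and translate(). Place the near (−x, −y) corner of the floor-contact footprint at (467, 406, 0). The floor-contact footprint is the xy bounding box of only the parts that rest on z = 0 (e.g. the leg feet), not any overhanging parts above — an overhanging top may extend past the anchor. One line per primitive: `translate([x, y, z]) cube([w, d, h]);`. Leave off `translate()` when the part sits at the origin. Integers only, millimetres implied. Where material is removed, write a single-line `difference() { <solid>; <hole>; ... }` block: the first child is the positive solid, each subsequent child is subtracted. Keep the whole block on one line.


difference() { translate([467, 406, 0]) cube([3193, 203, 2641]); translate([1257, 406, 1208]) cube([506, 203, 1064]); }


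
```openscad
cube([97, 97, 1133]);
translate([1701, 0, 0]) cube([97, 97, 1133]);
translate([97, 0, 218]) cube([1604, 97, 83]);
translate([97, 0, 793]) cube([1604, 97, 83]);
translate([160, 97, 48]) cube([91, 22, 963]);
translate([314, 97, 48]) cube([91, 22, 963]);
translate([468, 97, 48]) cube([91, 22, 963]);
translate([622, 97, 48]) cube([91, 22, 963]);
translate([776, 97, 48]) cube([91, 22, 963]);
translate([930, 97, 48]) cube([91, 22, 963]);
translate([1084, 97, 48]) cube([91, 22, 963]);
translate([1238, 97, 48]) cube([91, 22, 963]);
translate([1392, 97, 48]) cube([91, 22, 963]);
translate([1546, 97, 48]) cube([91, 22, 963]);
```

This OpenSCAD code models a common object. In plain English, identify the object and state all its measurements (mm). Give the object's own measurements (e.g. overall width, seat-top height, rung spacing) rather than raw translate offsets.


A fence section. Two 97×97 mm posts, 1133 mm tall, stand on the floor with a clear span of 1604 mm between their inner faces. Two horizontal rails of 97×83 mm section span the gap between the posts with their undersides at z = 218 mm and z = 793 mm, flush with the posts' −y face. 10 pickets, each 91 mm wide, 22 mm thick and 963 mm tall, are fixed to the +y face of the rails with their bottoms at z = 48 mm, spaced across the span with a 63 mm gap after the −x post and between neighbouring pickets, with 64 mm left before the +x post.


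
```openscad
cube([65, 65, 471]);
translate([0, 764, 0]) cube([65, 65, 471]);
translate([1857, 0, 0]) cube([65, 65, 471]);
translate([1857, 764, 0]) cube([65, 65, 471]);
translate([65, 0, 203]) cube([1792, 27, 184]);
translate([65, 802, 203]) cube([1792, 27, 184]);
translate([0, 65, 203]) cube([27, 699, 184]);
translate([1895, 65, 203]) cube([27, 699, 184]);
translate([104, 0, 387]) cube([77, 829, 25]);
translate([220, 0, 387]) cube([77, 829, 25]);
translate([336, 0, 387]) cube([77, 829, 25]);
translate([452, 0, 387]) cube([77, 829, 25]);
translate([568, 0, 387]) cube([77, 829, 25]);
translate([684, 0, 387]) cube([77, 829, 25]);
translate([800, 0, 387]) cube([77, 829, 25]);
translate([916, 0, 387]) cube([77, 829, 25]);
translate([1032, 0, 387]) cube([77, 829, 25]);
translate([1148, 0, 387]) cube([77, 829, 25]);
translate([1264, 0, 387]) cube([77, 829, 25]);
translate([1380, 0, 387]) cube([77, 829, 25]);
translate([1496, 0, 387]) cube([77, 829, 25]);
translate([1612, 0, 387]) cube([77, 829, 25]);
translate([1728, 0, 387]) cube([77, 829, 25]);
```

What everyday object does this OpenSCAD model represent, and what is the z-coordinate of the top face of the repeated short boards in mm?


A bed frame. The slat-top height is 412 mm.

Four posts, four rails, and a row of slats — a bed frame. Slats sit on the rails at z = 203 + 184 = 387; with slat thickness 25, the top is 412 mm.


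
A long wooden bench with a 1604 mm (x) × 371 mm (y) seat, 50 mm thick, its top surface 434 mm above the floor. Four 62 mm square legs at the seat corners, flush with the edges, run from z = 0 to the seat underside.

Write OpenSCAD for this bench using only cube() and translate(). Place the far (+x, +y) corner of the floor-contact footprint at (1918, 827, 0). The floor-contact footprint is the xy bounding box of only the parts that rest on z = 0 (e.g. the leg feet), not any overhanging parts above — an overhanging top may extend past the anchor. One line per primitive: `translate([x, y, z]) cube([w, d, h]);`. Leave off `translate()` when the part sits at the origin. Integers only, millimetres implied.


translate([314, 456, 384]) cube([1604, 371, 50]);
translate([314, 456, 0]) cube([62, 62, 384]);
translate([314, 765, 0]) cube([62, 62, 384]);
translate([1856, 456, 0]) cube([62, 62, 384]);
translate([1856, 765, 0]) cube([62, 62, 384]);


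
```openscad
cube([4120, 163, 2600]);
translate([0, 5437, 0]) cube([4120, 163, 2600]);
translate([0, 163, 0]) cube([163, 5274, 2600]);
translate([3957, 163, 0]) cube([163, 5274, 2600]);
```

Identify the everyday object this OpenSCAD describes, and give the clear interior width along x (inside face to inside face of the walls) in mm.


A house (or room) frame. The interior width is 3794 mm.

Four 2600 mm walls enclosing a rectangle with no floor or roof — a room or house frame. Outside width is 4120 mm and wall thickness is 163 mm, so the interior width is 4120 − 2 × 163 = 3794 mm.


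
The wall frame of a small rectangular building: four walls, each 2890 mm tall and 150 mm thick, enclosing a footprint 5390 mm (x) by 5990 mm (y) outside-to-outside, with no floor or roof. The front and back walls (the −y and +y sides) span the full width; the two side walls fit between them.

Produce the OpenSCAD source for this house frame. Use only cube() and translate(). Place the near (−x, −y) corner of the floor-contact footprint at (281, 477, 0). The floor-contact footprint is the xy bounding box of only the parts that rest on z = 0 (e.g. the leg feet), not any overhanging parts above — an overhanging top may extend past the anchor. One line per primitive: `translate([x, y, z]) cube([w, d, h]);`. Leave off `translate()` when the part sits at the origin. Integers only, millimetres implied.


translate([281, 477, 0]) cube([5390, 150, 2890]);
translate([281, 6317, 0]) cube([5390, 150, 2890]);
translate([281, 627, 0]) cube([150, 5690, 2890]);
translate([5521, 627, 0]) cube([150, 5690, 2890]);


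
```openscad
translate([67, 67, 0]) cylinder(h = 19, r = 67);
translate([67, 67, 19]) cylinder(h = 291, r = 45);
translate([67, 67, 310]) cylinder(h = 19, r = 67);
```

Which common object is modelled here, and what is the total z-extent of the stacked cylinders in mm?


A spool. The overall height is 329 mm.

Three coaxial cylinders, large–small–large — a spool. Two 19 mm flanges and a 291 mm core give 19 + 291 + 19 = 329 mm.


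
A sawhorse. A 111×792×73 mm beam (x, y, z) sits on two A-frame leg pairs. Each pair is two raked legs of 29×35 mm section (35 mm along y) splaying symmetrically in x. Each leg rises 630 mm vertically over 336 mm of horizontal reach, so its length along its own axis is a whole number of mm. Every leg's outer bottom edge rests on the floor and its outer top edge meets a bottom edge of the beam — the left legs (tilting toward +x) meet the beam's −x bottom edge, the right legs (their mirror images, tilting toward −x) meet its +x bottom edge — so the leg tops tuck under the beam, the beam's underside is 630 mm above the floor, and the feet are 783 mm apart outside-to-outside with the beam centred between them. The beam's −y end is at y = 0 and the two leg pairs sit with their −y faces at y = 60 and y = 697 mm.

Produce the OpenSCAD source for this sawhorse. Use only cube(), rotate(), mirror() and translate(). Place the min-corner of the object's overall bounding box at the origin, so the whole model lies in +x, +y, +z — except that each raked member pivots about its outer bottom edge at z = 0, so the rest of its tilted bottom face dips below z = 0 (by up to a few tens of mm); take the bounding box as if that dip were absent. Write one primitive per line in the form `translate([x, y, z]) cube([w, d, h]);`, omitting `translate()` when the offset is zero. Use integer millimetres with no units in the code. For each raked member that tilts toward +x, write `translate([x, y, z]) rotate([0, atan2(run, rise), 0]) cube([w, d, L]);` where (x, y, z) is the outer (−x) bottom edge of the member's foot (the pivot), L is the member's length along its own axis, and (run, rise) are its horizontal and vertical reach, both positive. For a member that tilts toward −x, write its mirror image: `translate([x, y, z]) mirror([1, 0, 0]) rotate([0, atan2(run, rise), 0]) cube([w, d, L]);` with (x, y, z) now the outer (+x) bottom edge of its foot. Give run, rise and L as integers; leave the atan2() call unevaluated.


translate([336, 0, 630]) cube([111, 792, 73]);
translate([0, 60, 0]) rotate([0, atan2(336, 630), 0]) cube([29, 35, 714]);
translate([783, 60, 0]) mirror([1, 0, 0]) rotate([0, atan2(336, 630), 0]) cube([29, 35, 714]);
translate([0, 697, 0]) rotate([0, atan2(336, 630), 0]) cube([29, 35, 714]);
translate([783, 697, 0]) mirror([1, 0, 0]) rotate([0, atan2(336, 630), 0]) cube([29, 35, 714]);


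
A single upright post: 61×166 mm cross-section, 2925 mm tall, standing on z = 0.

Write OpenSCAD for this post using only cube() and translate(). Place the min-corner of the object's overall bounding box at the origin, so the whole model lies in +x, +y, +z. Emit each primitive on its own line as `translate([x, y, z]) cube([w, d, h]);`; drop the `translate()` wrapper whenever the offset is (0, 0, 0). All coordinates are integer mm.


cube([61, 166, 2925]);


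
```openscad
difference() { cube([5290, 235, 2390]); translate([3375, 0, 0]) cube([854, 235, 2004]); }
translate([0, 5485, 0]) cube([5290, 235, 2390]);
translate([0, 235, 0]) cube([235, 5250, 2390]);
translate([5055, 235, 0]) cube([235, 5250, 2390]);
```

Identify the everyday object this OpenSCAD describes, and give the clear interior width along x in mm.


A single room. The interior width is 4820 mm.

Four walls enclosing a rectangle with a door in the front wall — a room. Outside width 5290 minus two 235 mm walls gives 4820 mm.


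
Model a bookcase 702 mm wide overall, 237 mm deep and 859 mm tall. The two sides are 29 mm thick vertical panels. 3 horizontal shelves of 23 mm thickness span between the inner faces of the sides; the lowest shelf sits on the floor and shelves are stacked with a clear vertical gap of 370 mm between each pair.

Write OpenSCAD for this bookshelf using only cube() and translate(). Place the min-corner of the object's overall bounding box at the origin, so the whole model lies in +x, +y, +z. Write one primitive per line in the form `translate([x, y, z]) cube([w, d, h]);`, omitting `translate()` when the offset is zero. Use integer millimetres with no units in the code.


cube([29, 237, 859]);
translate([673, 0, 0]) cube([29, 237, 859]);
translate([29, 0, 0]) cube([644, 237, 23]);
translate([29, 0, 393]) cube([644, 237, 23]);
translate([29, 0, 786]) cube([644, 237, 23]);


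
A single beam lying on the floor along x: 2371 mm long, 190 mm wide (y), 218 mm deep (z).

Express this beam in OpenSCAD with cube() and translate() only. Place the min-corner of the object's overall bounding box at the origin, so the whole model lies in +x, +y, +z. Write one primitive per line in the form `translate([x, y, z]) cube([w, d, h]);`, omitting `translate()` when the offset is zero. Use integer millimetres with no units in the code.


cube([2371, 190, 218]);


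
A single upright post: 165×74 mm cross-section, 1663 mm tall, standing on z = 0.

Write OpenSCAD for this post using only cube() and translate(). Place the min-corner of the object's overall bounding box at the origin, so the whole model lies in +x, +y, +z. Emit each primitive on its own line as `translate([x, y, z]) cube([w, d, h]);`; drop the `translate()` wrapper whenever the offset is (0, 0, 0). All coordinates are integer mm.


cube([165, 74, 1663]);


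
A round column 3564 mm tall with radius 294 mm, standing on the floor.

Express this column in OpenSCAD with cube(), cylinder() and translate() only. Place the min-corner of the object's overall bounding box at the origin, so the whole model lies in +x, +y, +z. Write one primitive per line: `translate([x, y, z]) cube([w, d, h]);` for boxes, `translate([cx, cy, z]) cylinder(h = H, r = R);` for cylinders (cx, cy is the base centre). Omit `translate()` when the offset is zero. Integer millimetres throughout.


translate([294, 294, 0]) cylinder(h = 3564, r = 294);


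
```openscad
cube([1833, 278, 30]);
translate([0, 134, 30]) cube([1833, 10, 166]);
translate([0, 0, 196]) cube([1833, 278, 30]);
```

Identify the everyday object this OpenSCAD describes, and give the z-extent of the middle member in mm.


An I-beam. The web height is 166 mm.

Two wide flanges with a thin centred web — an I-beam. Overall 226 mm minus two 30 mm flanges gives a web of 226 − 2·30 = 166 mm.


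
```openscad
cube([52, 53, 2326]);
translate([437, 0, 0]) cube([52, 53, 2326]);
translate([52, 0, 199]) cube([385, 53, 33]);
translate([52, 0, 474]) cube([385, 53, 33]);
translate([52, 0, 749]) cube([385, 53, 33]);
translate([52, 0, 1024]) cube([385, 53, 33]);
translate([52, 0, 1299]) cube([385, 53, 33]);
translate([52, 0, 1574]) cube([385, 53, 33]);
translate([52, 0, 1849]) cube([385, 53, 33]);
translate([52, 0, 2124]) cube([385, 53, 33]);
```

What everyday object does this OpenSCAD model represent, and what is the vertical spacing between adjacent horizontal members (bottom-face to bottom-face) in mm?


A ladder. The rung spacing is 275 mm.

Two tall 52×53 posts with 8 short bars between them — a ladder. Adjacent rungs sit at z = 199 and z = 474, so the spacing is 474 − 199 = 275 mm.


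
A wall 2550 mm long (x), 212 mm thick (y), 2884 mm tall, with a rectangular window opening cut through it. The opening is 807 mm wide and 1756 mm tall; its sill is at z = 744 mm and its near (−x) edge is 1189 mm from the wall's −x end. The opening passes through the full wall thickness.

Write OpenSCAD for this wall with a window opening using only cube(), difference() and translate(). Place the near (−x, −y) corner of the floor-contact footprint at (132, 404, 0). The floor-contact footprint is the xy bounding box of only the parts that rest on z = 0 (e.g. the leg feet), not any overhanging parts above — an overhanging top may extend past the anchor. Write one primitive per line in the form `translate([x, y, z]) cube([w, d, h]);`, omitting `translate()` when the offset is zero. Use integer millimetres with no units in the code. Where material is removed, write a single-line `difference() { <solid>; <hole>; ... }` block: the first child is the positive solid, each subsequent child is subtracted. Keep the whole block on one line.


difference() { translate([132, 404, 0]) cube([2550, 212, 2884]); translate([1321, 404, 744]) cube([807, 212, 1756]); }


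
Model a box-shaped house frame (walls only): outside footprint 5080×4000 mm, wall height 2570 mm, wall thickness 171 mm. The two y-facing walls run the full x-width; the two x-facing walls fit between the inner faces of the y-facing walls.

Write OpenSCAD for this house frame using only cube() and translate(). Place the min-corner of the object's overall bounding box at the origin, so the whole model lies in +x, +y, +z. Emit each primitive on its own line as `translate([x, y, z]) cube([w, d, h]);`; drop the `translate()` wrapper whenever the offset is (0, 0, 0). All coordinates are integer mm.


cube([5080, 171, 2570]);
translate([0, 3829, 0]) cube([5080, 171, 2570]);
translate([0, 171, 0]) cube([171, 3658, 2570]);
translate([4909, 171, 0]) cube([171, 3658, 2570]);


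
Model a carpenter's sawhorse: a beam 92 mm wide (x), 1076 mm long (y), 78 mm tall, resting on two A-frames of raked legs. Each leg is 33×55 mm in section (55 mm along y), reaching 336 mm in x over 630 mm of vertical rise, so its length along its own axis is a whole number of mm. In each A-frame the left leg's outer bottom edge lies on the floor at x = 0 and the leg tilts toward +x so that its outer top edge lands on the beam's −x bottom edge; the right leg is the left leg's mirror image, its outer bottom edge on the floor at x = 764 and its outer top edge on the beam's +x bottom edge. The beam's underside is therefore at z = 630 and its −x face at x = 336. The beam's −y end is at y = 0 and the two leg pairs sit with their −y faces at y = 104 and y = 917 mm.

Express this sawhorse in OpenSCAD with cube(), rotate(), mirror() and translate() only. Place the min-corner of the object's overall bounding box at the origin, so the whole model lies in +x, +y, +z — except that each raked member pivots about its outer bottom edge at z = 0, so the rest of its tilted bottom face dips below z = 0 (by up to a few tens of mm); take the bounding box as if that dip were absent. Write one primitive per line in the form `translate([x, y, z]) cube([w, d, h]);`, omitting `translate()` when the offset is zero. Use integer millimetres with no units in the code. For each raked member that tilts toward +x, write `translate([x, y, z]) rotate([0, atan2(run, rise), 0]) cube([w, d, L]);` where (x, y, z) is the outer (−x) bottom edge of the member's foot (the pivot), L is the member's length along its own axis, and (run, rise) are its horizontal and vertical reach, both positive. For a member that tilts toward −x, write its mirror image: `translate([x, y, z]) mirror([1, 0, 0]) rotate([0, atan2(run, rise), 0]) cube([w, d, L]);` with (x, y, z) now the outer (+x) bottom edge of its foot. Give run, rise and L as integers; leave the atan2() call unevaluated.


translate([336, 0, 630]) cube([92, 1076, 78]);
translate([0, 104, 0]) rotate([0, atan2(336, 630), 0]) cube([33, 55, 714]);
translate([764, 104, 0]) mirror([1, 0, 0]) rotate([0, atan2(336, 630), 0]) cube([33, 55, 714]);
translate([0, 917, 0]) rotate([0, atan2(336, 630), 0]) cube([33, 55, 714]);
translate([764, 917, 0]) mirror([1, 0, 0]) rotate([0, atan2(336, 630), 0]) cube([33, 55, 714]);


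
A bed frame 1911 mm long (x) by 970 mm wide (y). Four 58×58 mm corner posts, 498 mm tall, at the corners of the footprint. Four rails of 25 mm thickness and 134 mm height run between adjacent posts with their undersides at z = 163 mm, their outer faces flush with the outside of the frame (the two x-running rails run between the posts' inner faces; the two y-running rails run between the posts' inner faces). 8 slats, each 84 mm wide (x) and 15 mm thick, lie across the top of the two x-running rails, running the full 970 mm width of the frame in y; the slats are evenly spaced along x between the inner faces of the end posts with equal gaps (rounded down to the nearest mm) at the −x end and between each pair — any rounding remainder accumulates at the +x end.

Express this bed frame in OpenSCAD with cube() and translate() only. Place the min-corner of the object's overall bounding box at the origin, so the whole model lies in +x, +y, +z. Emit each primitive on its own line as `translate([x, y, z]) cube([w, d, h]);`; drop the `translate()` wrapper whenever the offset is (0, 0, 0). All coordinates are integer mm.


// slat z = rail_z + rail_h = 163 + 134 = 297
// slat gap = ⌊(1795 − 8·84) / 9⌋ = 124
cube([58, 58, 498]);
translate([0, 912, 0]) cube([58, 58, 498]);
translate([1853, 0, 0]) cube([58, 58, 498]);
translate([1853, 912, 0]) cube([58, 58, 498]);
translate([58, 0, 163]) cube([1795, 25, 134]);
translate([58, 945, 163]) cube([1795, 25, 134]);
translate([0, 58, 163]) cube([25, 854, 134]);
translate([1886, 58, 163]) cube([25, 854, 134]);
translate([182, 0, 297]) cube([84, 970, 15]);
translate([390, 0, 297]) cube([84, 970, 15]);
translate([598, 0, 297]) cube([84, 970, 15]);
translate([806, 0, 297]) cube([84, 970, 15]);
translate([1014, 0, 297]) cube([84, 970, 15]);
translate([1222, 0, 297]) cube([84, 970, 15]);
translate([1430, 0, 297]) cube([84, 970, 15]);
translate([1638, 0, 297]) cube([84, 970, 15]);


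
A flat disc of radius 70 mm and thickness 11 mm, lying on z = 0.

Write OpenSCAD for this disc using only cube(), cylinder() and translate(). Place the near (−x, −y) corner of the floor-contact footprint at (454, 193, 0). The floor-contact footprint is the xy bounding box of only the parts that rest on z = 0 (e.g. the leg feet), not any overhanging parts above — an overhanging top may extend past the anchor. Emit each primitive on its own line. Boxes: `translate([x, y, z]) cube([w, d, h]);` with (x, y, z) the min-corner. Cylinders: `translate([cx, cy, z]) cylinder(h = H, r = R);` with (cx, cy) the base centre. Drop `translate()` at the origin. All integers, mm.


translate([524, 263, 0]) cylinder(h = 11, r = 70);


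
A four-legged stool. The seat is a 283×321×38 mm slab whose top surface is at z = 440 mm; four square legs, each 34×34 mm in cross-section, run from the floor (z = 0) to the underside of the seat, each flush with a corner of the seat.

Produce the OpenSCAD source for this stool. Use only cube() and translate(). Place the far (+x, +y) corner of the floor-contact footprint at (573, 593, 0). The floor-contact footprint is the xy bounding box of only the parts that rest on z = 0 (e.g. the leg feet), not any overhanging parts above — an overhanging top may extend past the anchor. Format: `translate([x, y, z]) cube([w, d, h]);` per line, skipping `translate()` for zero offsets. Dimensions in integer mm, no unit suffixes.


// leg_h = 440 - 38 = 402
translate([290, 272, 402]) cube([283, 321, 38]);
translate([290, 272, 0]) cube([34, 34, 402]);
translate([539, 272, 0]) cube([34, 34, 402]);
translate([290, 559, 0]) cube([34, 34, 402]);
translate([539, 559, 0]) cube([34, 34, 402]);


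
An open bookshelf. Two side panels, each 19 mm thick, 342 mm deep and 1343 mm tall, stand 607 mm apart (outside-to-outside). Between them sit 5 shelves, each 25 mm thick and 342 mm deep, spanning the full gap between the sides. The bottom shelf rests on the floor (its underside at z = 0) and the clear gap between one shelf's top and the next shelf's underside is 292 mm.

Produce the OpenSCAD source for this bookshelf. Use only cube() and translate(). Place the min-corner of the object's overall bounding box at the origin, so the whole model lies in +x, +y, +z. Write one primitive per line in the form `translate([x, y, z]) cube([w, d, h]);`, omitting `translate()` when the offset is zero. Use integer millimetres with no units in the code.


cube([19, 342, 1343]);
translate([588, 0, 0]) cube([19, 342, 1343]);
translate([19, 0, 0]) cube([569, 342, 25]);
translate([19, 0, 317]) cube([569, 342, 25]);
translate([19, 0, 634]) cube([569, 342, 25]);
translate([19, 0, 951]) cube([569, 342, 25]);
translate([19, 0, 1268]) cube([569, 342, 25]);


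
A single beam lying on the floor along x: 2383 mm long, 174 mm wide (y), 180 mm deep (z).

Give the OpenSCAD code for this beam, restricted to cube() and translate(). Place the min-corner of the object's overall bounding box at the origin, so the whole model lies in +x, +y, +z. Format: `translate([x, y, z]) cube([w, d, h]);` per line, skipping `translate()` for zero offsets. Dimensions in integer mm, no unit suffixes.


cube([2383, 174, 180]);


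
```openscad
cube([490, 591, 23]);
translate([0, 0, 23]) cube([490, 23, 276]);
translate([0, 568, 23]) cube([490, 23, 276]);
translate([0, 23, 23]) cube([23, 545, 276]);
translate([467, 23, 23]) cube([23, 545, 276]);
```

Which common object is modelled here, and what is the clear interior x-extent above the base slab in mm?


An open box. The internal width is 444 mm.

A 490×591 base slab with four walls standing on it — an open box. The base is 490 mm wide and the walls are 23 mm thick, so the internal width is 490 − 2 × 23 = 444 mm.


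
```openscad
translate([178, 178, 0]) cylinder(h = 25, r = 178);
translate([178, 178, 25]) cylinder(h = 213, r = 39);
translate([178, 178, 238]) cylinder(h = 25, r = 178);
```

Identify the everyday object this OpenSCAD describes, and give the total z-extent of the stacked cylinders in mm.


A spool. The overall height is 263 mm.

Three coaxial cylinders, large–small–large — a spool. Two 25 mm flanges and a 213 mm core give 25 + 213 + 25 = 263 mm.


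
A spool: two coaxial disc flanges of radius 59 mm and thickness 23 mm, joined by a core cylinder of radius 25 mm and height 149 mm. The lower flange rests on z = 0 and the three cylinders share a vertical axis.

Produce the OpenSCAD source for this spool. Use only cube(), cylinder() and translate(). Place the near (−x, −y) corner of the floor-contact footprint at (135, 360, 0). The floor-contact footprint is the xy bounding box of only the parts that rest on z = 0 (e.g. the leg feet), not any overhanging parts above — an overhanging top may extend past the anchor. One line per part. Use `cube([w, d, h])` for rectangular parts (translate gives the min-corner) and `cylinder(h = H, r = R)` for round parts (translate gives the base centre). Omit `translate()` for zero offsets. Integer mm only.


translate([194, 419, 0]) cylinder(h = 23, r = 59);
translate([194, 419, 23]) cylinder(h = 149, r = 25);
translate([194, 419, 172]) cylinder(h = 23, r = 59);
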